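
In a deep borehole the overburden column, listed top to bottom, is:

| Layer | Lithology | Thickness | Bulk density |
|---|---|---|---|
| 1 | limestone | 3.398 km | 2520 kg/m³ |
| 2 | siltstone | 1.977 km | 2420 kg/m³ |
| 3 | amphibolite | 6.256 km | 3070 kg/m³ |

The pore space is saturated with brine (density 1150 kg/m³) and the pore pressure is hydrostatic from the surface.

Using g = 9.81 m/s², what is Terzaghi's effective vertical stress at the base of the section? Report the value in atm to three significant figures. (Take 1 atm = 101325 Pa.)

Overburden (lithostatic) stress σ_v:
limestone: 2520 kg/m³ × 9.81 m/s² × 3398 m = 8.400×10^7 Pa = 84.00 MPa
siltstone: 2420 kg/m³ × 9.81 m/s² × 1977 m = 4.693×10^7 Pa = 46.93 MPa
amphibolite: 3070 kg/m³ × 9.81 m/s² × 6256 m = 1.884×10^8 Pa = 188.4 MPa
Total = 84.00 + 46.93 + 188.4 = 319.35 MPa
Pore pressure P_p = 1150 kg/m³ × 9.81 m/s² × 11631 m = 1.312×10^8 Pa = 131.2 MPa
Effective stress σ' = σ_v − P_p = 319.3 − 131.2 = 188.13 MPa = 1856.7 atm

1860 atm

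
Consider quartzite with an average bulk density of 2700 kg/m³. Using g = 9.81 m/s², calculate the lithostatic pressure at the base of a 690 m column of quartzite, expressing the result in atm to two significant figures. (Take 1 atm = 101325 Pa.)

180 atm

quartzite: 2700 kg/m³ × 9.81 m/s² × 690 m = 1.828×10^7 Pa = 180.4 atm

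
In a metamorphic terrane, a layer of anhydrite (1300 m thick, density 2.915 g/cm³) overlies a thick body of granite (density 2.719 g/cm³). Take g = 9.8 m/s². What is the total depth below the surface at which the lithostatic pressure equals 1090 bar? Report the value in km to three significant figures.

4.00 km

Pressure at base of upper layers: 2915×9.8×1300 = 3.714×10^7 Pa = 371.4 bar
Remaining pressure to be supplied by granite: 1.090×10^8 − 3.714×10^7 = 7.186×10^7 Pa
Additional depth in granite = 7.186×10^7 Pa / (2719 kg/m³ × 9.8 m/s²) = 2696.9 m
Total depth = 1300 m + 2696.9 m = 3996.9 m
= 3.9969 km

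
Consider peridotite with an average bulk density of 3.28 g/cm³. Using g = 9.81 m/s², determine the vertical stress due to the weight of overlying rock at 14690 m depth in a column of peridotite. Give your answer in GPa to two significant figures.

0.47 GPa

peridotite: 3280 kg/m³ × 9.81 m/s² × 14690 m = 4.727×10^8 Pa = 0.4727 GPa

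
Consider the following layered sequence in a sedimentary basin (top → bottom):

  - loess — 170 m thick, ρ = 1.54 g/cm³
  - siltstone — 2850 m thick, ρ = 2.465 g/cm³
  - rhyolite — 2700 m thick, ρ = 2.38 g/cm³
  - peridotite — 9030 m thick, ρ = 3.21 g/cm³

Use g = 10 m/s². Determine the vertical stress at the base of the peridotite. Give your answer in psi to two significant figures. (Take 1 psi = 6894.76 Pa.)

62000 psi

loess: 1540 kg/m³ × 10 m/s² × 170 m = 2.618×10^6 Pa = 379.7 psi
siltstone: 2465 kg/m³ × 10 m/s² × 2850 m = 7.025×10^7 Pa = 10189 psi
rhyolite: 2380 kg/m³ × 10 m/s² × 2700 m = 6.426×10^7 Pa = 9320 psi
peridotite: 3210 kg/m³ × 10 m/s² × 9030 m = 2.899×10^8 Pa = 42041 psi
Total = 379.7 + 10189 + 9320 + 42041 = 61930 psi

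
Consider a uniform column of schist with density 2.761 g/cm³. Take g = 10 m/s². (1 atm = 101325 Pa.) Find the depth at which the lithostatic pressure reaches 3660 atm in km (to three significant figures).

13.4 km

h = P/(ρg) = 3660 atm / (2761 kg/m³ × 10 m/s²) = 3.708×10^8 Pa / 27610 Pa/m = 13432 m
= 13.432 km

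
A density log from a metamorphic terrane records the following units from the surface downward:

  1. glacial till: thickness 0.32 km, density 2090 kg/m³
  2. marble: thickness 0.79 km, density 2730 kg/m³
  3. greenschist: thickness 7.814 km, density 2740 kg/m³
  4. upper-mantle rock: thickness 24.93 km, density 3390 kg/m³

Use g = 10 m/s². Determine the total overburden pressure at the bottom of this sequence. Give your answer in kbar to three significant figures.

glacial till: 2090 kg/m³ × 10 m/s² × 320 m = 6.688×10^6 Pa = 0.06688 kbar
marble: 2730 kg/m³ × 10 m/s² × 790 m = 2.157×10^7 Pa = 0.2157 kbar
greenschist: 2740 kg/m³ × 10 m/s² × 7814 m = 2.141×10^8 Pa = 2.141 kbar
upper-mantle rock: 3390 kg/m³ × 10 m/s² × 24930 m = 8.451×10^8 Pa = 8.451 kbar
Total = 0.06688 + 0.2157 + 2.141 + 8.451 = 10.875 kbar

10.9 kbar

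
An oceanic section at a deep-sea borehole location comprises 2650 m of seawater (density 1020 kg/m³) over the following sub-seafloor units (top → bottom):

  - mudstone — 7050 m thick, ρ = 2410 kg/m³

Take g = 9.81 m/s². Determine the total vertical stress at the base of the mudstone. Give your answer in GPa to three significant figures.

0.193 GPa

seawater: 1020 kg/m³ × 9.81 m/s² × 2650 m = 2.652×10^7 Pa = 0.02652 GPa
mudstone: 2410 kg/m³ × 9.81 m/s² × 7050 m = 1.667×10^8 Pa = 0.1667 GPa
Total = 0.02652 + 0.1667 = 0.19319 GPa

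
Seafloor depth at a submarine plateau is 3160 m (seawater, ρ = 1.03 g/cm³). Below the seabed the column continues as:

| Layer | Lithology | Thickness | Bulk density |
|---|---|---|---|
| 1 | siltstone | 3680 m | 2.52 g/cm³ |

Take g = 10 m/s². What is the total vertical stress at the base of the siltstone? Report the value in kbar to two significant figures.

1.3 kbar

seawater: 1030 kg/m³ × 10 m/s² × 3160 m = 3.255×10^7 Pa = 0.3255 kbar
siltstone: 2520 kg/m³ × 10 m/s² × 3680 m = 9.274×10^7 Pa = 0.9274 kbar
Total = 0.3255 + 0.9274 = 1.2528 kbar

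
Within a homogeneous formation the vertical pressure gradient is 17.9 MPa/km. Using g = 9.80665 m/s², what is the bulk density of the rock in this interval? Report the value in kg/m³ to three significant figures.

1830 kg/m³

ρ = (dP/dz)/g = 17.9 MPa/km / 9.80665 m/s² = 17900 Pa/m / 9.80665 m/s² = 1825.3 kg/m³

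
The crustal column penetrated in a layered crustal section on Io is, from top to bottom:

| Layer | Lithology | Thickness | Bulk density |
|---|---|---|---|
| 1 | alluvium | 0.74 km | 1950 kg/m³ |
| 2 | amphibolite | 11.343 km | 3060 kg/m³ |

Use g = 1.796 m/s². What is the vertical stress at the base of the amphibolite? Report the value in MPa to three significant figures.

alluvium: 1950 kg/m³ × 1.796 m/s² × 740 m = 2.592×10^6 Pa = 2.592 MPa
amphibolite: 3060 kg/m³ × 1.796 m/s² × 11343 m = 6.234×10^7 Pa = 62.34 MPa
Total = 2.592 + 62.34 = 64.930 MPa

64.9 MPa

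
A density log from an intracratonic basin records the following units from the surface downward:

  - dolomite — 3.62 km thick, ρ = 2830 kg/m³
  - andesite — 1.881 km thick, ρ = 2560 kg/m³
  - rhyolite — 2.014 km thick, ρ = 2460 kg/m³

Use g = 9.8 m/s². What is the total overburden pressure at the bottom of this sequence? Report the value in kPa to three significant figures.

196000 kPa

dolomite: 2830 kg/m³ × 9.8 m/s² × 3620 m = 1.004×10^8 Pa = 1.004×10^5 kPa
andesite: 2560 kg/m³ × 9.8 m/s² × 1881 m = 4.719×10^7 Pa = 47191 kPa
rhyolite: 2460 kg/m³ × 9.8 m/s² × 2014 m = 4.855×10^7 Pa = 48554 kPa
Total = 1.004×10^5 + 47191 + 48554 = 1.9614×10^5 kPa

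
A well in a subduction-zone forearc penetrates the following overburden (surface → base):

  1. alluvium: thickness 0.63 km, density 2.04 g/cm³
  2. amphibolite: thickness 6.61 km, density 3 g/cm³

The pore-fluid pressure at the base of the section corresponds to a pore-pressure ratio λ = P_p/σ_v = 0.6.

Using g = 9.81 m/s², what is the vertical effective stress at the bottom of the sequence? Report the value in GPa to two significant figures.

0.083 GPa

Overburden (lithostatic) stress σ_v:
alluvium: 2040 kg/m³ × 9.81 m/s² × 630 m = 1.261×10^7 Pa = 12.61 MPa
amphibolite: 3000 kg/m³ × 9.81 m/s² × 6610 m = 1.945×10^8 Pa = 194.5 MPa
Total = 12.61 + 194.5 = 207.14 MPa
Pore pressure P_p = λ·σ_v = 0.6 × 207.1 MPa = 124.3 MPa
Effective stress σ' = σ_v − P_p = 207.1 − 124.3 = 82.856 MPa = 0.082856 GPa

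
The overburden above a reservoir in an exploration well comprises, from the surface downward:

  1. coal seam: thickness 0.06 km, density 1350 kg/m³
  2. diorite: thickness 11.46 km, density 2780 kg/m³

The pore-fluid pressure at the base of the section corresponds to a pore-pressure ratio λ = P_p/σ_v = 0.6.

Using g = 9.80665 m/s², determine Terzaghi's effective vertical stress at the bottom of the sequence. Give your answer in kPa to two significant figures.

130000 kPa

Overburden (lithostatic) stress σ_v:
coal seam: 1350 kg/m³ × 9.80665 m/s² × 60 m = 7.943×10^5 Pa = 0.7943 MPa
diorite: 2780 kg/m³ × 9.80665 m/s² × 11460 m = 3.124×10^8 Pa = 312.4 MPa
Total = 0.7943 + 312.4 = 313.22 MPa
Pore pressure P_p = λ·σ_v = 0.6 × 313.2 MPa = 187.9 MPa
Effective stress σ' = σ_v − P_p = 313.2 − 187.9 = 125.29 MPa = 1.2529×10^5 kPa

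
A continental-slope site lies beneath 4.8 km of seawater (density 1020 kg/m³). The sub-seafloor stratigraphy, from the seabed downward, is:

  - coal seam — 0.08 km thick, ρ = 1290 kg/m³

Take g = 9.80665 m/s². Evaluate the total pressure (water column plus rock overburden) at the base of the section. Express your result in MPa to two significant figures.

seawater: 1020 kg/m³ × 9.80665 m/s² × 4800 m = 4.801×10^7 Pa = 48.01 MPa
coal seam: 1290 kg/m³ × 9.80665 m/s² × 80 m = 1.012×10^6 Pa = 1.012 MPa
Total = 48.01 + 1.012 = 49.025 MPa

49 MPa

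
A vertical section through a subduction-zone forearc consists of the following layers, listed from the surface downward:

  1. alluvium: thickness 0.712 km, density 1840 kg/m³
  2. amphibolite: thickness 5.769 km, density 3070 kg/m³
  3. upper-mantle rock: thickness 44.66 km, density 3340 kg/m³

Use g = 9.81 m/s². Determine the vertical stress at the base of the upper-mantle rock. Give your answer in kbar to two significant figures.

16 kbar

alluvium: 1840 kg/m³ × 9.81 m/s² × 712 m = 1.285×10^7 Pa = 0.1285 kbar
amphibolite: 3070 kg/m³ × 9.81 m/s² × 5769 m = 1.737×10^8 Pa = 1.737 kbar
upper-mantle rock: 3340 kg/m³ × 9.81 m/s² × 44660 m = 1.463×10^9 Pa = 14.63 kbar
Total = 0.1285 + 1.737 + 14.63 = 16.499 kbar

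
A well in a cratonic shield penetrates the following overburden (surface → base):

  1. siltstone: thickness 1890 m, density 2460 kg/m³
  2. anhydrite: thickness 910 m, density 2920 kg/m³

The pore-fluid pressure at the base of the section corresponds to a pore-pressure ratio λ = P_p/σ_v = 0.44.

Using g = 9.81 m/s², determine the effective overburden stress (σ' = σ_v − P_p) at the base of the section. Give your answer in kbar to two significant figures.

Overburden (lithostatic) stress σ_v:
siltstone: 2460 kg/m³ × 9.81 m/s² × 1890 m = 4.561×10^7 Pa = 45.61 MPa
anhydrite: 2920 kg/m³ × 9.81 m/s² × 910 m = 2.607×10^7 Pa = 26.07 MPa
Total = 45.61 + 26.07 = 71.678 MPa
Pore pressure P_p = λ·σ_v = 0.44 × 71.68 MPa = 31.54 MPa
Effective stress σ' = σ_v − P_p = 71.68 − 31.54 = 40.140 MPa = 0.40140 kbar

0.40 kbar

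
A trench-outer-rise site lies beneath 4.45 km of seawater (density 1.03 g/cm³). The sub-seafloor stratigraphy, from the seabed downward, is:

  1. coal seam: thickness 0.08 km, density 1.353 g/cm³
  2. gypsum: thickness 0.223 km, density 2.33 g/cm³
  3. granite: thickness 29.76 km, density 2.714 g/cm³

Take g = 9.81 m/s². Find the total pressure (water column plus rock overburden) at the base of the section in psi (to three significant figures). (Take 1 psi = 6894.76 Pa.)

122000 psi

seawater: 1030 kg/m³ × 9.81 m/s² × 4450 m = 4.496×10^7 Pa = 6521 psi
coal seam: 1353 kg/m³ × 9.81 m/s² × 80 m = 1.062×10^6 Pa = 154.0 psi
gypsum: 2330 kg/m³ × 9.81 m/s² × 223 m = 5.097×10^6 Pa = 739.3 psi
granite: 2714 kg/m³ × 9.81 m/s² × 29760 m = 7.923×10^8 Pa = 1.149×10^5 psi
Total = 6521 + 154.0 + 739.3 + 1.149×10^5 = 1.2233×10^5 psi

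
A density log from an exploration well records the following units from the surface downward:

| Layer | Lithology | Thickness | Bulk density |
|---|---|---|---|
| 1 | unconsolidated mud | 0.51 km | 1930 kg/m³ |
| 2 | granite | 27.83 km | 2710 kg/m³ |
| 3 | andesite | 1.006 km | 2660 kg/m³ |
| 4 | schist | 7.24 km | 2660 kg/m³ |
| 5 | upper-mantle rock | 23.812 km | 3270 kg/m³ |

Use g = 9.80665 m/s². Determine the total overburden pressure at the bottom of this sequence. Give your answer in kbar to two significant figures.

17 kbar

unconsolidated mud: 1930 kg/m³ × 9.80665 m/s² × 510 m = 9.653×10^6 Pa = 0.09653 kbar
granite: 2710 kg/m³ × 9.80665 m/s² × 27830 m = 7.396×10^8 Pa = 7.396 kbar
andesite: 2660 kg/m³ × 9.80665 m/s² × 1006 m = 2.624×10^7 Pa = 0.2624 kbar
schist: 2660 kg/m³ × 9.80665 m/s² × 7240 m = 1.889×10^8 Pa = 1.889 kbar
upper-mantle rock: 3270 kg/m³ × 9.80665 m/s² × 23812 m = 7.636×10^8 Pa = 7.636 kbar
Total = 0.09653 + 7.396 + 0.2624 + 1.889 + 7.636 = 17.280 kbar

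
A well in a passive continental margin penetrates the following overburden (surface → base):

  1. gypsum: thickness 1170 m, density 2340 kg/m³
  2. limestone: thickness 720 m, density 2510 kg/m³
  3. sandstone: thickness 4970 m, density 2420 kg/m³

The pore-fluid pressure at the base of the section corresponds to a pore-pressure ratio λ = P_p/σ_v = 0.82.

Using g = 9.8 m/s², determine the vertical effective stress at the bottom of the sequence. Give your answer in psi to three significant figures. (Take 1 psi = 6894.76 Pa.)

4240 psi

Overburden (lithostatic) stress σ_v:
gypsum: 2340 kg/m³ × 9.8 m/s² × 1170 m = 2.683×10^7 Pa = 26.83 MPa
limestone: 2510 kg/m³ × 9.8 m/s² × 720 m = 1.771×10^7 Pa = 17.71 MPa
sandstone: 2420 kg/m³ × 9.8 m/s² × 4970 m = 1.179×10^8 Pa = 117.9 MPa
Total = 26.83 + 17.71 + 117.9 = 162.41 MPa
Pore pressure P_p = λ·σ_v = 0.82 × 162.4 MPa = 133.2 MPa
Effective stress σ' = σ_v − P_p = 162.4 − 133.2 = 29.234 MPa = 4240.0 psi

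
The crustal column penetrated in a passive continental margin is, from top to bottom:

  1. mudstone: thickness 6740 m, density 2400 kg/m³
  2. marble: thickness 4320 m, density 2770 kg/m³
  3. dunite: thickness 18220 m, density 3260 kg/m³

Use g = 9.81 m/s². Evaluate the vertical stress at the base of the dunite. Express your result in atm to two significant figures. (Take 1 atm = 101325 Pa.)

mudstone: 2400 kg/m³ × 9.81 m/s² × 6740 m = 1.587×10^8 Pa = 1566 atm
marble: 2770 kg/m³ × 9.81 m/s² × 4320 m = 1.174×10^8 Pa = 1159 atm
dunite: 3260 kg/m³ × 9.81 m/s² × 18220 m = 5.827×10^8 Pa = 5751 atm
Total = 1566 + 1159 + 5751 = 8475.3 atm

8500 atm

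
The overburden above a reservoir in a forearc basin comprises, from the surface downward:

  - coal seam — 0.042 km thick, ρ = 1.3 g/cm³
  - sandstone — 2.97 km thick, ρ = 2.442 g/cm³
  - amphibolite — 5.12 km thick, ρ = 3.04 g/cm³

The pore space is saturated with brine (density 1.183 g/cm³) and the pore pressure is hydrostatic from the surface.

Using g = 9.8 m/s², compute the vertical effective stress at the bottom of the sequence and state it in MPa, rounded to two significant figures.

130 MPa

Overburden (lithostatic) stress σ_v:
coal seam: 1300 kg/m³ × 9.8 m/s² × 42 m = 5.351×10^5 Pa = 0.5351 MPa
sandstone: 2442 kg/m³ × 9.8 m/s² × 2970 m = 7.108×10^7 Pa = 71.08 MPa
amphibolite: 3040 kg/m³ × 9.8 m/s² × 5120 m = 1.525×10^8 Pa = 152.5 MPa
Total = 0.5351 + 71.08 + 152.5 = 224.15 MPa
Pore pressure P_p = 1183 kg/m³ × 9.8 m/s² × 8132 m = 9.428×10^7 Pa = 94.28 MPa
Effective stress σ' = σ_v − P_p = 224.1 − 94.28 = 129.87 MPa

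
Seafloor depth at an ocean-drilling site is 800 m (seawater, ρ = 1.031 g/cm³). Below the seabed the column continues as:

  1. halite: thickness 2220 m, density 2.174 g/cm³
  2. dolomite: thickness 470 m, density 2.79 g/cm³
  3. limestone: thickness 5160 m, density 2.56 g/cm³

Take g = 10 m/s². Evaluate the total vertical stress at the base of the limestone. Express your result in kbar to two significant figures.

seawater: 1031 kg/m³ × 10 m/s² × 800 m = 8.248×10^6 Pa = 0.08248 kbar
halite: 2174 kg/m³ × 10 m/s² × 2220 m = 4.826×10^7 Pa = 0.4826 kbar
dolomite: 2790 kg/m³ × 10 m/s² × 470 m = 1.311×10^7 Pa = 0.1311 kbar
limestone: 2560 kg/m³ × 10 m/s² × 5160 m = 1.321×10^8 Pa = 1.321 kbar
Total = 0.08248 + 0.4826 + 0.1311 + 1.321 = 2.0172 kbar

2.0 kbar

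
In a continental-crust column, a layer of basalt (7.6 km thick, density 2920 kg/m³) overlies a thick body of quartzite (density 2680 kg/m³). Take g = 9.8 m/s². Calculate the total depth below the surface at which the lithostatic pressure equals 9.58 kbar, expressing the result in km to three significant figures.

35.8 km

Pressure at base of upper layers: 2920×9.8×7600 = 2.175×10^8 Pa = 2.175 kbar
Remaining pressure to be supplied by quartzite: 9.580×10^8 − 2.175×10^8 = 7.405×10^8 Pa
Additional depth in quartzite = 7.405×10^8 Pa / (2680 kg/m³ × 9.8 m/s²) = 28195 m
Total depth = 7600 m + 28195 m = 35795 m
= 35.795 km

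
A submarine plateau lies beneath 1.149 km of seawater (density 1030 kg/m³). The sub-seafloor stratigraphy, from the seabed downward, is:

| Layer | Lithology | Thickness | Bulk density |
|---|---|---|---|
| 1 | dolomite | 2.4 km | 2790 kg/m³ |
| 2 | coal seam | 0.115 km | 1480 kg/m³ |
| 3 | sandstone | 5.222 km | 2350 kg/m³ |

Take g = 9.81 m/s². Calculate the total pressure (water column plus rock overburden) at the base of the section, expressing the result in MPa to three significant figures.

199 MPa

seawater: 1030 kg/m³ × 9.81 m/s² × 1149 m = 1.161×10^7 Pa = 11.61 MPa
dolomite: 2790 kg/m³ × 9.81 m/s² × 2400 m = 6.569×10^7 Pa = 65.69 MPa
coal seam: 1480 kg/m³ × 9.81 m/s² × 115 m = 1.670×10^6 Pa = 1.670 MPa
sandstone: 2350 kg/m³ × 9.81 m/s² × 5222 m = 1.204×10^8 Pa = 120.4 MPa
Total = 11.61 + 65.69 + 1.670 + 120.4 = 199.35 MPa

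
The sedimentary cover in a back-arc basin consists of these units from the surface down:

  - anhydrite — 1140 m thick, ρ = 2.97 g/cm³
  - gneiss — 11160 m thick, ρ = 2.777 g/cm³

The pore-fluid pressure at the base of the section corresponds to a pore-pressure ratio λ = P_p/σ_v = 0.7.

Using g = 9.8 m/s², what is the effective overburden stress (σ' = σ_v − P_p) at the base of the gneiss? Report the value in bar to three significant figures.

Overburden (lithostatic) stress σ_v:
anhydrite: 2970 kg/m³ × 9.8 m/s² × 1140 m = 3.318×10^7 Pa = 33.18 MPa
gneiss: 2777 kg/m³ × 9.8 m/s² × 11160 m = 3.037×10^8 Pa = 303.7 MPa
Total = 33.18 + 303.7 = 336.90 MPa
Pore pressure P_p = λ·σ_v = 0.7 × 336.9 MPa = 235.8 MPa
Effective stress σ' = σ_v − P_p = 336.9 − 235.8 = 101.07 MPa = 1010.7 bar

1010 bar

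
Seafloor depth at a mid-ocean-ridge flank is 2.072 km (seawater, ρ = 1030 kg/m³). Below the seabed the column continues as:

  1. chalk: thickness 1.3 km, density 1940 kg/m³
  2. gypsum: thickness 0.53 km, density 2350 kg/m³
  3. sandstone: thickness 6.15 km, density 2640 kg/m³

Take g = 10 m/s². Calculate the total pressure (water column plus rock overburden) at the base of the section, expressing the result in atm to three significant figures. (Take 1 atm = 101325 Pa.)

seawater: 1030 kg/m³ × 10 m/s² × 2072 m = 2.134×10^7 Pa = 210.6 atm
chalk: 1940 kg/m³ × 10 m/s² × 1300 m = 2.522×10^7 Pa = 248.9 atm
gypsum: 2350 kg/m³ × 10 m/s² × 530 m = 1.246×10^7 Pa = 122.9 atm
sandstone: 2640 kg/m³ × 10 m/s² × 6150 m = 1.624×10^8 Pa = 1602 atm
Total = 210.6 + 248.9 + 122.9 + 1602 = 2184.8 atm

2180 atm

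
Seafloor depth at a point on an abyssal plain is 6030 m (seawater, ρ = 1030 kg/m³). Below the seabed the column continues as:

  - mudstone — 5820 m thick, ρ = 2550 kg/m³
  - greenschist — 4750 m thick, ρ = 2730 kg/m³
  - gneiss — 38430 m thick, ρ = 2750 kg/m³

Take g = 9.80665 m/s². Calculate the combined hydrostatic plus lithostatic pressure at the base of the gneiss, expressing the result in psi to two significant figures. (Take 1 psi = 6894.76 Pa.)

200000 psi

seawater: 1030 kg/m³ × 9.80665 m/s² × 6030 m = 6.091×10^7 Pa = 8834 psi
mudstone: 2550 kg/m³ × 9.80665 m/s² × 5820 m = 1.455×10^8 Pa = 21109 psi
greenschist: 2730 kg/m³ × 9.80665 m/s² × 4750 m = 1.272×10^8 Pa = 18444 psi
gneiss: 2750 kg/m³ × 9.80665 m/s² × 38430 m = 1.036×10^9 Pa = 1.503×10^5 psi
Total = 8834 + 21109 + 18444 + 1.503×10^5 = 1.9870×10^5 psi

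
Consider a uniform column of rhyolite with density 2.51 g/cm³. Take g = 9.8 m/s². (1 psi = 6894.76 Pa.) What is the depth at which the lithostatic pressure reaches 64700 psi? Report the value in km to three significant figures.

h = P/(ρg) = 64700 psi / (2510 kg/m³ × 9.8 m/s²) = 4.461×10^8 Pa / 24598 Pa/m = 18135 m
= 18.135 km

18.1 km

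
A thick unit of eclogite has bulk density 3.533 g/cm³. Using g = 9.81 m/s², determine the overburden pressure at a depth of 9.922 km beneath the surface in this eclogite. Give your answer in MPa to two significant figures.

340 MPa

eclogite: 3533 kg/m³ × 9.81 m/s² × 9922 m = 3.439×10^8 Pa = 343.9 MPa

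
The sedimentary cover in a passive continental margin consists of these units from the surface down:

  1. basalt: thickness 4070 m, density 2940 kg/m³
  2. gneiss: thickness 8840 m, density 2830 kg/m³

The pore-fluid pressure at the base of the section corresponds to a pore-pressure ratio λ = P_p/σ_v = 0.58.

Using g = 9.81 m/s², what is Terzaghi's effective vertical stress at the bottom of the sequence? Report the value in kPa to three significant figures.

152000 kPa

Overburden (lithostatic) stress σ_v:
basalt: 2940 kg/m³ × 9.81 m/s² × 4070 m = 1.174×10^8 Pa = 117.4 MPa
gneiss: 2830 kg/m³ × 9.81 m/s² × 8840 m = 2.454×10^8 Pa = 245.4 MPa
Total = 117.4 + 245.4 = 362.80 MPa
Pore pressure P_p = λ·σ_v = 0.58 × 362.8 MPa = 210.4 MPa
Effective stress σ' = σ_v − P_p = 362.8 − 210.4 = 152.38 MPa = 1.5238×10^5 kPa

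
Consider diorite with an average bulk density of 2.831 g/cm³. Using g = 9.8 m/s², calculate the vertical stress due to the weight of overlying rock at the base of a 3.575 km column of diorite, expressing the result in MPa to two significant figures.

diorite: 2831 kg/m³ × 9.8 m/s² × 3575 m = 9.918×10^7 Pa = 99.18 MPa

99 MPa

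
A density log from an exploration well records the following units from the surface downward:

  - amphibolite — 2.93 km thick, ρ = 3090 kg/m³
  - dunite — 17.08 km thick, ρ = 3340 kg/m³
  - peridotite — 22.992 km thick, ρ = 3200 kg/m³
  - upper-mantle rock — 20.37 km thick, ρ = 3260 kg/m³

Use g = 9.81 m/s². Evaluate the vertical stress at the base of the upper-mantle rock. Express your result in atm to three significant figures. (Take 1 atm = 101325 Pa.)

amphibolite: 3090 kg/m³ × 9.81 m/s² × 2930 m = 8.882×10^7 Pa = 876.6 atm
dunite: 3340 kg/m³ × 9.81 m/s² × 17080 m = 5.596×10^8 Pa = 5523 atm
peridotite: 3200 kg/m³ × 9.81 m/s² × 22992 m = 7.218×10^8 Pa = 7123 atm
upper-mantle rock: 3260 kg/m³ × 9.81 m/s² × 20370 m = 6.514×10^8 Pa = 6429 atm
Total = 876.6 + 5523 + 7123 + 6429 = 19952 atm

20000 atm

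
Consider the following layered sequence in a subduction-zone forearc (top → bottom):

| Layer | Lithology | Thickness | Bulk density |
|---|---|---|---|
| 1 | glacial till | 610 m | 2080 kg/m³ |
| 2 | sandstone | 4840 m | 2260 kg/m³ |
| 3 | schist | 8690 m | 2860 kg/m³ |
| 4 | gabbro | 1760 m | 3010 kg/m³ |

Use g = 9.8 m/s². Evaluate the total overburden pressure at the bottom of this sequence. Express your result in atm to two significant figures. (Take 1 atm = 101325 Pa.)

glacial till: 2080 kg/m³ × 9.8 m/s² × 610 m = 1.243×10^7 Pa = 122.7 atm
sandstone: 2260 kg/m³ × 9.8 m/s² × 4840 m = 1.072×10^8 Pa = 1058 atm
schist: 2860 kg/m³ × 9.8 m/s² × 8690 m = 2.436×10^8 Pa = 2404 atm
gabbro: 3010 kg/m³ × 9.8 m/s² × 1760 m = 5.192×10^7 Pa = 512.4 atm
Total = 122.7 + 1058 + 2404 + 512.4 = 4096.8 atm

4100 atm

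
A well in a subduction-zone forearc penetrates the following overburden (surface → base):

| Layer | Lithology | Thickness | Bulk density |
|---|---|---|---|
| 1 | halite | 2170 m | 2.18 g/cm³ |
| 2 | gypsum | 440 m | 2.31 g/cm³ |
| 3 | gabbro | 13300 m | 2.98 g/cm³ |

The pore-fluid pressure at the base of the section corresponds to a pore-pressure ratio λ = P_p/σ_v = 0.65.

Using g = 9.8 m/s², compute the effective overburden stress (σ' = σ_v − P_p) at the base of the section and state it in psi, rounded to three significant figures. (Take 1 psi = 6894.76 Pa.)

22600 psi

Overburden (lithostatic) stress σ_v:
halite: 2180 kg/m³ × 9.8 m/s² × 2170 m = 4.636×10^7 Pa = 46.36 MPa
gypsum: 2310 kg/m³ × 9.8 m/s² × 440 m = 9.961×10^6 Pa = 9.961 MPa
gabbro: 2980 kg/m³ × 9.8 m/s² × 13300 m = 3.884×10^8 Pa = 388.4 MPa
Total = 46.36 + 9.961 + 388.4 = 444.73 MPa
Pore pressure P_p = λ·σ_v = 0.65 × 444.7 MPa = 289.1 MPa
Effective stress σ' = σ_v − P_p = 444.7 − 289.1 = 155.66 MPa = 22576 psi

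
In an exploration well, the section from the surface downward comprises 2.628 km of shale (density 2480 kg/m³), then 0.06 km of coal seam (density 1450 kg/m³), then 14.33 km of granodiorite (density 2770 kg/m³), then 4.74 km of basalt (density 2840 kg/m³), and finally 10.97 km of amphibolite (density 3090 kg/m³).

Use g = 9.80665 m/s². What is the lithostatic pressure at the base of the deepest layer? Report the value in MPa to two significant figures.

shale: 2480 kg/m³ × 9.80665 m/s² × 2628 m = 6.391×10^7 Pa = 63.91 MPa
coal seam: 1450 kg/m³ × 9.80665 m/s² × 60 m = 8.532×10^5 Pa = 0.8532 MPa
granodiorite: 2770 kg/m³ × 9.80665 m/s² × 14330 m = 3.893×10^8 Pa = 389.3 MPa
basalt: 2840 kg/m³ × 9.80665 m/s² × 4740 m = 1.320×10^8 Pa = 132.0 MPa
amphibolite: 3090 kg/m³ × 9.80665 m/s² × 10970 m = 3.324×10^8 Pa = 332.4 MPa
Total = 63.91 + 0.8532 + 389.3 + 132.0 + 332.4 = 918.47 MPa

920 MPa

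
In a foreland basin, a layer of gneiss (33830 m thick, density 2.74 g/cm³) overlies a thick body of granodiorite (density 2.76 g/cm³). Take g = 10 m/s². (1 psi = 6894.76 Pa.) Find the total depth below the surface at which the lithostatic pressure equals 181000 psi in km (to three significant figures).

Pressure at base of upper layers: 2740×10×33830 = 9.269×10^8 Pa = 1.344×10^5 psi
Remaining pressure to be supplied by granodiorite: 1.248×10^9 − 9.269×10^8 = 3.210×10^8 Pa
Additional depth in granodiorite = 3.210×10^8 Pa / (2760 kg/m³ × 10 m/s²) = 11631 m
Total depth = 33830 m + 11631 m = 45461 m
= 45.461 km

45.5 km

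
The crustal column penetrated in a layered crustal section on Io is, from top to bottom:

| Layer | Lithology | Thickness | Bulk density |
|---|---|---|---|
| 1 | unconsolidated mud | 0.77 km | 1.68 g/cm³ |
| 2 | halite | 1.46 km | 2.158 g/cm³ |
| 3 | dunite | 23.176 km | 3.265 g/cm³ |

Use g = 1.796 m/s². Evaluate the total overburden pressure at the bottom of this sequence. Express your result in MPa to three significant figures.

144 MPa

unconsolidated mud: 1680 kg/m³ × 1.796 m/s² × 770 m = 2.323×10^6 Pa = 2.323 MPa
halite: 2158 kg/m³ × 1.796 m/s² × 1460 m = 5.659×10^6 Pa = 5.659 MPa
dunite: 3265 kg/m³ × 1.796 m/s² × 23176 m = 1.359×10^8 Pa = 135.9 MPa
Total = 2.323 + 5.659 + 135.9 = 143.88 MPa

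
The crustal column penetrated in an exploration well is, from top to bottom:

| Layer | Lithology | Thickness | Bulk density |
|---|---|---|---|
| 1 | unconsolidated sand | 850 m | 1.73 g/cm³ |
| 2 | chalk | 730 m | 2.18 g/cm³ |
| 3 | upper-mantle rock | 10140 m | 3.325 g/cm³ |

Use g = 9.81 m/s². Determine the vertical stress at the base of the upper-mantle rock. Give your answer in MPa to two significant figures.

unconsolidated sand: 1730 kg/m³ × 9.81 m/s² × 850 m = 1.443×10^7 Pa = 14.43 MPa
chalk: 2180 kg/m³ × 9.81 m/s² × 730 m = 1.561×10^7 Pa = 15.61 MPa
upper-mantle rock: 3325 kg/m³ × 9.81 m/s² × 10140 m = 3.307×10^8 Pa = 330.7 MPa
Total = 14.43 + 15.61 + 330.7 = 360.79 MPa

360 MPa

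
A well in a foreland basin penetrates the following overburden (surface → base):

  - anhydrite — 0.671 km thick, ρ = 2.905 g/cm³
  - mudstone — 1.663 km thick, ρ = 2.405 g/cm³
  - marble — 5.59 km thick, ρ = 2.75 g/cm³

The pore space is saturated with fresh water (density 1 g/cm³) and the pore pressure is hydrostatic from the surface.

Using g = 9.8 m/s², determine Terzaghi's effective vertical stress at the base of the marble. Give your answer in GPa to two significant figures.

Overburden (lithostatic) stress σ_v:
anhydrite: 2905 kg/m³ × 9.8 m/s² × 671 m = 1.910×10^7 Pa = 19.10 MPa
mudstone: 2405 kg/m³ × 9.8 m/s² × 1663 m = 3.920×10^7 Pa = 39.20 MPa
marble: 2750 kg/m³ × 9.8 m/s² × 5590 m = 1.507×10^8 Pa = 150.7 MPa
Total = 19.10 + 39.20 + 150.7 = 208.95 MPa
Pore pressure P_p = 1000 kg/m³ × 9.8 m/s² × 7924 m = 7.766×10^7 Pa = 77.66 MPa
Effective stress σ' = σ_v − P_p = 208.9 − 77.66 = 131.29 MPa = 0.13129 GPa

0.13 GPa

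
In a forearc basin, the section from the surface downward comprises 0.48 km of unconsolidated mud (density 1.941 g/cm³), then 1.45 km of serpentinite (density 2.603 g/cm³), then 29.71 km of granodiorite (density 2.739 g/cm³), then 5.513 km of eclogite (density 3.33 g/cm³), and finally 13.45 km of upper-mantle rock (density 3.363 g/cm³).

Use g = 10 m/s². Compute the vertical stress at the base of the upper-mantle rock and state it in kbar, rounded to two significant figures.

15 kbar

unconsolidated mud: 1941 kg/m³ × 10 m/s² × 480 m = 9.317×10^6 Pa = 0.09317 kbar
serpentinite: 2603 kg/m³ × 10 m/s² × 1450 m = 3.774×10^7 Pa = 0.3774 kbar
granodiorite: 2739 kg/m³ × 10 m/s² × 29710 m = 8.138×10^8 Pa = 8.138 kbar
eclogite: 3330 kg/m³ × 10 m/s² × 5513 m = 1.836×10^8 Pa = 1.836 kbar
upper-mantle rock: 3363 kg/m³ × 10 m/s² × 13450 m = 4.523×10^8 Pa = 4.523 kbar
Total = 0.09317 + 0.3774 + 8.138 + 1.836 + 4.523 = 14.967 kbar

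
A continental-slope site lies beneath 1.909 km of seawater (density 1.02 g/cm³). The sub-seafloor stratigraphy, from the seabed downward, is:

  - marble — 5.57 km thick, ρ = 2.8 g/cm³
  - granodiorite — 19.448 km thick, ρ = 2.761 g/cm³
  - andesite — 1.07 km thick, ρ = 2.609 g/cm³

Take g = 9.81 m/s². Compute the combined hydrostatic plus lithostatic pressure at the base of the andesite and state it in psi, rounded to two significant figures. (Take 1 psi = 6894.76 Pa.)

seawater: 1020 kg/m³ × 9.81 m/s² × 1909 m = 1.910×10^7 Pa = 2770 psi
marble: 2800 kg/m³ × 9.81 m/s² × 5570 m = 1.530×10^8 Pa = 22190 psi
granodiorite: 2761 kg/m³ × 9.81 m/s² × 19448 m = 5.268×10^8 Pa = 76400 psi
andesite: 2609 kg/m³ × 9.81 m/s² × 1070 m = 2.739×10^7 Pa = 3972 psi
Total = 2770 + 22190 + 76400 + 3972 = 1.0533×10^5 psi

110000 psi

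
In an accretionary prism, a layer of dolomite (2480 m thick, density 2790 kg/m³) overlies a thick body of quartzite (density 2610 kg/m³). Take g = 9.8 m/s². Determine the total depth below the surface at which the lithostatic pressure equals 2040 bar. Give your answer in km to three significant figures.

Pressure at base of upper layers: 2790×9.8×2480 = 6.781×10^7 Pa = 678.1 bar
Remaining pressure to be supplied by quartzite: 2.040×10^8 − 6.781×10^7 = 1.362×10^8 Pa
Additional depth in quartzite = 1.362×10^8 Pa / (2610 kg/m³ × 9.8 m/s²) = 5324.6 m
Total depth = 2480 m + 5324.6 m = 7804.6 m
= 7.8046 km

7.80 km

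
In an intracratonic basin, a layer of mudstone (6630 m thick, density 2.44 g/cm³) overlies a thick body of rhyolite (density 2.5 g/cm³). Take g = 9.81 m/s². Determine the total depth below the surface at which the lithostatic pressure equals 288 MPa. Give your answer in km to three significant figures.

Pressure at base of upper layers: 2440×9.81×6630 = 1.587×10^8 Pa = 158.7 MPa
Remaining pressure to be supplied by rhyolite: 2.880×10^8 − 1.587×10^8 = 1.293×10^8 Pa
Additional depth in rhyolite = 1.293×10^8 Pa / (2500 kg/m³ × 9.81 m/s²) = 5272.2 m
Total depth = 6630 m + 5272.2 m = 11902 m
= 11.902 km

11.9 km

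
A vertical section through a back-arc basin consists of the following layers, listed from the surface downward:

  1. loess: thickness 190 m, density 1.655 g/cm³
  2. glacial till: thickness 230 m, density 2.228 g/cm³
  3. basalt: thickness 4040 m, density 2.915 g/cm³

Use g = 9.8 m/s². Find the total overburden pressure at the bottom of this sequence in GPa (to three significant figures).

0.124 GPa

loess: 1655 kg/m³ × 9.8 m/s² × 190 m = 3.082×10^6 Pa = 3.082×10^-3 GPa
glacial till: 2228 kg/m³ × 9.8 m/s² × 230 m = 5.022×10^6 Pa = 5.022×10^-3 GPa
basalt: 2915 kg/m³ × 9.8 m/s² × 4040 m = 1.154×10^8 Pa = 0.1154 GPa
Total = 3.082×10^-3 + 5.022×10^-3 + 0.1154 = 0.12351 GPa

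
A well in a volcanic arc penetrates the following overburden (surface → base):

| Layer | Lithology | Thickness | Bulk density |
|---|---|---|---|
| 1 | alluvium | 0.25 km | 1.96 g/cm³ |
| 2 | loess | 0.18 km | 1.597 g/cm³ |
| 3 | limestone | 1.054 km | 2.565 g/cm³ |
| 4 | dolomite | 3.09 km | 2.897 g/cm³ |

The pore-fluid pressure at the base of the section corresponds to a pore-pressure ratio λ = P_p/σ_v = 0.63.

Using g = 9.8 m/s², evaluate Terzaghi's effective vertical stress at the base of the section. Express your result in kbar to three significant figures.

0.451 kbar

Overburden (lithostatic) stress σ_v:
alluvium: 1960 kg/m³ × 9.8 m/s² × 250 m = 4.802×10^6 Pa = 4.802 MPa
loess: 1597 kg/m³ × 9.8 m/s² × 180 m = 2.817×10^6 Pa = 2.817 MPa
limestone: 2565 kg/m³ × 9.8 m/s² × 1054 m = 2.649×10^7 Pa = 26.49 MPa
dolomite: 2897 kg/m³ × 9.8 m/s² × 3090 m = 8.773×10^7 Pa = 87.73 MPa
Total = 4.802 + 2.817 + 26.49 + 87.73 = 121.84 MPa
Pore pressure P_p = λ·σ_v = 0.63 × 121.8 MPa = 76.76 MPa
Effective stress σ' = σ_v − P_p = 121.8 − 76.76 = 45.081 MPa = 0.45081 kbar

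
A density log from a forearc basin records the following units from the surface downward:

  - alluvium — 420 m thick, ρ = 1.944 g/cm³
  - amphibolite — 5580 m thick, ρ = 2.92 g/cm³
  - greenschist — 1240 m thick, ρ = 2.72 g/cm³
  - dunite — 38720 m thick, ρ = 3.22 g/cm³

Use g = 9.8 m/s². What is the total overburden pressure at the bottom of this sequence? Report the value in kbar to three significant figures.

alluvium: 1944 kg/m³ × 9.8 m/s² × 420 m = 8.002×10^6 Pa = 0.08002 kbar
amphibolite: 2920 kg/m³ × 9.8 m/s² × 5580 m = 1.597×10^8 Pa = 1.597 kbar
greenschist: 2720 kg/m³ × 9.8 m/s² × 1240 m = 3.305×10^7 Pa = 0.3305 kbar
dunite: 3220 kg/m³ × 9.8 m/s² × 38720 m = 1.222×10^9 Pa = 12.22 kbar
Total = 0.08002 + 1.597 + 0.3305 + 12.22 = 14.226 kbar

14.2 kbar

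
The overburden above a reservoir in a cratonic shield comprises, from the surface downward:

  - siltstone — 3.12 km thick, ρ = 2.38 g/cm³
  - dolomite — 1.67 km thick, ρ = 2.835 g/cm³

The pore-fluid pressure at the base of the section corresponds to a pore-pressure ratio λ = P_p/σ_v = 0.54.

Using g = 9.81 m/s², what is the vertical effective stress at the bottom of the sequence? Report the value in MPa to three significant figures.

54.9 MPa

Overburden (lithostatic) stress σ_v:
siltstone: 2380 kg/m³ × 9.81 m/s² × 3120 m = 7.285×10^7 Pa = 72.85 MPa
dolomite: 2835 kg/m³ × 9.81 m/s² × 1670 m = 4.644×10^7 Pa = 46.44 MPa
Total = 72.85 + 46.44 = 119.29 MPa
Pore pressure P_p = λ·σ_v = 0.54 × 119.3 MPa = 64.42 MPa
Effective stress σ' = σ_v − P_p = 119.3 − 64.42 = 54.873 MPa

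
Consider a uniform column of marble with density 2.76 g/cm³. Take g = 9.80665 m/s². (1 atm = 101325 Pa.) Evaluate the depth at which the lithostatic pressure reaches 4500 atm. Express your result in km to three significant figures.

16.8 km

h = P/(ρg) = 4500 atm / (2760 kg/m³ × 9.80665 m/s²) = 4.560×10^8 Pa / 27066 Pa/m = 16846 m
= 16.846 km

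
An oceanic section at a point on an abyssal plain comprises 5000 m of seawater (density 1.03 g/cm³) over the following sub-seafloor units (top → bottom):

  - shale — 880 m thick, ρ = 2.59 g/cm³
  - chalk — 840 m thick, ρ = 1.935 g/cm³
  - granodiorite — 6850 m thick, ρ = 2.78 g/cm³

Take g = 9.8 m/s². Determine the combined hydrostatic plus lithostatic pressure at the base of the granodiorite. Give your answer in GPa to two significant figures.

0.28 GPa

seawater: 1030 kg/m³ × 9.8 m/s² × 5000 m = 5.047×10^7 Pa = 0.05047 GPa
shale: 2590 kg/m³ × 9.8 m/s² × 880 m = 2.234×10^7 Pa = 0.02234 GPa
chalk: 1935 kg/m³ × 9.8 m/s² × 840 m = 1.593×10^7 Pa = 0.01593 GPa
granodiorite: 2780 kg/m³ × 9.8 m/s² × 6850 m = 1.866×10^8 Pa = 0.1866 GPa
Total = 0.05047 + 0.02234 + 0.01593 + 0.1866 = 0.27536 GPa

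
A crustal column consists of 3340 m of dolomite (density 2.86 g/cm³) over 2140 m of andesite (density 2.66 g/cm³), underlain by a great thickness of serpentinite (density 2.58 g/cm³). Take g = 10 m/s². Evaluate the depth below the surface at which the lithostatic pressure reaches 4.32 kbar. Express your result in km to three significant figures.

16.3 km

Pressure at base of upper layers: 2860×10×3340 + 2660×10×2140 = 1.524×10^8 Pa = 1.524 kbar
Remaining pressure to be supplied by serpentinite: 4.320×10^8 − 1.524×10^8 = 2.796×10^8 Pa
Additional depth in serpentinite = 2.796×10^8 Pa / (2580 kg/m³ × 10 m/s²) = 10835 m
Total depth = 5480 m + 10835 m = 16315 m
= 16.315 km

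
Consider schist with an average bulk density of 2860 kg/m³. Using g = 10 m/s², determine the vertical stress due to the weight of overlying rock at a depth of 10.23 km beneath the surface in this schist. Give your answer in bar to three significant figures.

schist: 2860 kg/m³ × 10 m/s² × 10230 m = 2.926×10^8 Pa = 2926 bar

2930 bar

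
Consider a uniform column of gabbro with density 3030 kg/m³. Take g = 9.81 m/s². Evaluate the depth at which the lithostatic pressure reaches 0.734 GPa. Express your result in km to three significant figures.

h = P/(ρg) = 0.734 GPa / (3030 kg/m³ × 9.81 m/s²) = 7.340×10^8 Pa / 29724 Pa/m = 24694 m
= 24.694 km

24.7 km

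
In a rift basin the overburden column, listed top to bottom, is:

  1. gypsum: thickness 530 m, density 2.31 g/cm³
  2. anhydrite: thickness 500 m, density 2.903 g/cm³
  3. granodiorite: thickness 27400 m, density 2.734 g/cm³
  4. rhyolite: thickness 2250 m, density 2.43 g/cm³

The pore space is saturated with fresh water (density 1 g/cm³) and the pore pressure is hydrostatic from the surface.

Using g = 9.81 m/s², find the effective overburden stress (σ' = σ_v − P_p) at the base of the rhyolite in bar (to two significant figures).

Overburden (lithostatic) stress σ_v:
gypsum: 2310 kg/m³ × 9.81 m/s² × 530 m = 1.201×10^7 Pa = 12.01 MPa
anhydrite: 2903 kg/m³ × 9.81 m/s² × 500 m = 1.424×10^7 Pa = 14.24 MPa
granodiorite: 2734 kg/m³ × 9.81 m/s² × 27400 m = 7.349×10^8 Pa = 734.9 MPa
rhyolite: 2430 kg/m³ × 9.81 m/s² × 2250 m = 5.364×10^7 Pa = 53.64 MPa
Total = 12.01 + 14.24 + 734.9 + 53.64 = 814.77 MPa
Pore pressure P_p = 1000 kg/m³ × 9.81 m/s² × 30680 m = 3.010×10^8 Pa = 301.0 MPa
Effective stress σ' = σ_v − P_p = 814.8 − 301.0 = 513.80 MPa = 5138.0 bar

5100 bar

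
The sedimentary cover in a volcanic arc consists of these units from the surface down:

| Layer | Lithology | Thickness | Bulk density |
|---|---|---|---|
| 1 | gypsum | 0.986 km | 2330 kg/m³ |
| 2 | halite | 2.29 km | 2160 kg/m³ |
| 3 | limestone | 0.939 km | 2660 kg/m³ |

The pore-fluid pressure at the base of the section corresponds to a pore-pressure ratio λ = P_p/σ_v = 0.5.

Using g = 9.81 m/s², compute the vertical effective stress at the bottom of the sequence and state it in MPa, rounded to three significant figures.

47.8 MPa

Overburden (lithostatic) stress σ_v:
gypsum: 2330 kg/m³ × 9.81 m/s² × 986 m = 2.254×10^7 Pa = 22.54 MPa
halite: 2160 kg/m³ × 9.81 m/s² × 2290 m = 4.852×10^7 Pa = 48.52 MPa
limestone: 2660 kg/m³ × 9.81 m/s² × 939 m = 2.450×10^7 Pa = 24.50 MPa
Total = 22.54 + 48.52 + 24.50 = 95.564 MPa
Pore pressure P_p = λ·σ_v = 0.5 × 95.56 MPa = 47.78 MPa
Effective stress σ' = σ_v − P_p = 95.56 − 47.78 = 47.782 MPa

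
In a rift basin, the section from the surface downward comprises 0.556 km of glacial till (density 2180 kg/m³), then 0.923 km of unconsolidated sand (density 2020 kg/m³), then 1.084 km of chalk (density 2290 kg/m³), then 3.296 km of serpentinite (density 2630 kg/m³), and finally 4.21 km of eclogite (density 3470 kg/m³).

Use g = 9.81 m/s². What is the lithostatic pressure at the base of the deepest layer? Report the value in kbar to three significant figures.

2.83 kbar

glacial till: 2180 kg/m³ × 9.81 m/s² × 556 m = 1.189×10^7 Pa = 0.1189 kbar
unconsolidated sand: 2020 kg/m³ × 9.81 m/s² × 923 m = 1.829×10^7 Pa = 0.1829 kbar
chalk: 2290 kg/m³ × 9.81 m/s² × 1084 m = 2.435×10^7 Pa = 0.2435 kbar
serpentinite: 2630 kg/m³ × 9.81 m/s² × 3296 m = 8.504×10^7 Pa = 0.8504 kbar
eclogite: 3470 kg/m³ × 9.81 m/s² × 4210 m = 1.433×10^8 Pa = 1.433 kbar
Total = 0.1189 + 0.1829 + 0.2435 + 0.8504 + 1.433 = 2.8288 kbar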